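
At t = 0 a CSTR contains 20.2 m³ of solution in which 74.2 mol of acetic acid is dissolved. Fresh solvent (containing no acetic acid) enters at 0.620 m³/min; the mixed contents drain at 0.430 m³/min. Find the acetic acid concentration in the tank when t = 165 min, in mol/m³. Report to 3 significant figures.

0.173 mol/m³

Total volume: dV/dt = Q_in − Q_out = 0.19000 m³/min, so V(t) = 20.2 + 0.19000 t and V(165) = 51.550 m³.
Species balance (pure solvent in): dm/dt = −Q_out · m/V(t).
Separate: dm/m = −Q_out dt/V(t) ⇒ ln(m/m₀) = −(Q_out/(Q_in−Q_out)) ln(V/V₀).
m = m₀ (V₀/V)^(Q_out/(Q_in−Q_out)) = 74.2 × (20.2/51.550)^(2.2632) = 8.9038 mol.
C = m/V = 8.9038/51.550 = 0.17272 mol/m³.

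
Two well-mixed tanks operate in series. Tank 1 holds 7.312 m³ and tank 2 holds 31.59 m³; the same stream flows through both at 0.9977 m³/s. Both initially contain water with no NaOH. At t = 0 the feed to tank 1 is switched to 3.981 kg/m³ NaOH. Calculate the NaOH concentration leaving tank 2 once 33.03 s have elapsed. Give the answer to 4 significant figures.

Species balance on tank i: dCᵢ/dt = (Cᵢ₋₁ − Cᵢ)/τᵢ with τᵢ = Vᵢ/Q.
τ₁ = 7.312/0.9977 = 7.32886 s; τ₂ = 31.59/0.9977 = 31.6628 s.
Solving the cascade with C₁(0)=C₂(0)=0 gives C₂(t) = C_in[1 − (τ₁ e^(−t/τ₁) − τ₂ e^(−t/τ₂))/(τ₁ − τ₂)].
At t = 33.03: e^(−t/τ₁) = 0.0110332, e^(−t/τ₂) = 0.352333.
C₂ = 3.981·[1 − (7.32886·0.0110332 − 31.6628·0.352333)/(-24.3340)] = 3.981·0.544875 = 2.16915 kg/m³.

2.169 kg/m³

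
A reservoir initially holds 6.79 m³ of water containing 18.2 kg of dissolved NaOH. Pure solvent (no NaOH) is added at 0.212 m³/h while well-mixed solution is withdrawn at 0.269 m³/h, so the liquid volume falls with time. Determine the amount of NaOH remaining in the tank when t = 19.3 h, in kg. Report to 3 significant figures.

7.90 kg

Total volume: dV/dt = Q_in − Q_out = -0.057000 m³/h, so V(t) = 6.79 − 0.057000 t and V(19.3) = 5.6899 m³.
No NaOH enters, so dm/dt = −Q_out · (m/V).
dm/m = −Q_out dt/(V₀ − 0.057000 t); integrating gives ln(m/m₀) = −(Q_out/(Q_in−Q_out)) ln(V/V₀).
m = m₀ (V₀/V)^(Q_out/(Q_in−Q_out)) = 18.2 × (6.79/5.6899)^(-4.7193) = 7.9030 kg.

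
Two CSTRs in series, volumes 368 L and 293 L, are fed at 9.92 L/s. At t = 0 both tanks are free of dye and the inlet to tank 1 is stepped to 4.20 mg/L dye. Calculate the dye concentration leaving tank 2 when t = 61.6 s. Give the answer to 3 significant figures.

2.32 mg/L

Species balance on tank i: dCᵢ/dt = (Cᵢ₋₁ − Cᵢ)/τᵢ with τᵢ = Vᵢ/Q.
τ₁ = 368/9.92 = 37.097 s; τ₂ = 293/9.92 = 29.536 s.
Tank 1: C₁ = C_in(1 − e^(−t/τ₁)). Tank 2 (τ₁ ≠ τ₂): C₂ = C_in[1 − (τ₁ e^(−t/τ₁) − τ₂ e^(−t/τ₂))/(τ₁ − τ₂)].
At t = 61.6: e^(−t/τ₁) = 0.19004, e^(−t/τ₂) = 0.12424.
C₂ = 4.20·[1 − (37.097·0.19004 − 29.536·0.12424)/(7.5605)] = 4.20·0.55289 = 2.3221 mg/L.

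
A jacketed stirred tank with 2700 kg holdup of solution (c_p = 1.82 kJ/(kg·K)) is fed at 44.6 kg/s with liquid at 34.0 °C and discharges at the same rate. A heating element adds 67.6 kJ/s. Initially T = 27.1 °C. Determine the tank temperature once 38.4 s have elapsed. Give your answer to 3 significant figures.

M c_p dT/dt = ṁ c_p (T_in − T) + Q̇.
τ = M/ṁ = 60.538 s; T_ss = T_in + Q̇/(ṁ c_p) = 34.0 + 67.6/(44.6·1.82) = 34.833 °C.
T approaches T_ss exponentially: T(t) = T_ss + (T₀ − T_ss) e^(−t/τ).
T(38.4) = 34.833 + (-7.7328)·e^(−38.4/60.538) = 34.833 + (-7.7328)·0.53030 = 30.732 °C.

30.7 °C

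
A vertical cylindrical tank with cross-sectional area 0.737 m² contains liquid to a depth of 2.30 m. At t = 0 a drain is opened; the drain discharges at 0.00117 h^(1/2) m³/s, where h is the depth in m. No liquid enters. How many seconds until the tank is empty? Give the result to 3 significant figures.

A dh/dt = −Q_out = −0.00117 √h.
This is separable: 2 d(√h)/dt = −0.00117/A, so √h = √h₀ − (0.00117/(2A)) t.
Tank is empty when √h = 0: t_empty = 2A√h₀/0.00117.
t_empty = 2·0.737·√2.30/0.00117 = 1.4740·1.5166/0.00117 = 1910.6 s.

1910 s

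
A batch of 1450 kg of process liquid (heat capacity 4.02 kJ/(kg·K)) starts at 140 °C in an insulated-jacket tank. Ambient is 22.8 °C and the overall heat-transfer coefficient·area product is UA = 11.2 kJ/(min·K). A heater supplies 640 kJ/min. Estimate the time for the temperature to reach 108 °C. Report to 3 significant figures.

396 min

Lumped-capacitance energy balance: M c_p dT/dt = UA(T_amb − T) + Q̇.
τ = M c_p/UA = 520.45 min; T_ss = T_amb + Q̇/UA = 22.8 + 640/11.2 = 79.943 °C.
T(t) = T_ss + (T₀ − T_ss)e^(−t/τ); set T = 108:
t = −τ ln[(T − T_ss)/(T₀ − T_ss)] = −520.45 · ln(0.46717) = 396.09 min.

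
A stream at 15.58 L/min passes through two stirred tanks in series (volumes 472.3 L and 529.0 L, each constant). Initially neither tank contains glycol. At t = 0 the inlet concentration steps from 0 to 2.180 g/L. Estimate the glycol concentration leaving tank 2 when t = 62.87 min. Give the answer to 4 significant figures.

Time constants: τᵢ = Vᵢ/Q for each well-mixed tank.
τ₁ = 472.3/15.58 = 30.3145 min; τ₂ = 529.0/15.58 = 33.9538 min.
Solving the cascade with C₁(0)=C₂(0)=0 gives C₂(t) = C_in[1 − (τ₁ e^(−t/τ₁) − τ₂ e^(−t/τ₂))/(τ₁ − τ₂)].
At t = 62.87: e^(−t/τ₁) = 0.125692, e^(−t/τ₂) = 0.156980.
C₂ = 2.180·[1 − (30.3145·0.125692 − 33.9538·0.156980)/(-3.63928)] = 2.180·0.582389 = 1.26961 g/L.

1.270 g/L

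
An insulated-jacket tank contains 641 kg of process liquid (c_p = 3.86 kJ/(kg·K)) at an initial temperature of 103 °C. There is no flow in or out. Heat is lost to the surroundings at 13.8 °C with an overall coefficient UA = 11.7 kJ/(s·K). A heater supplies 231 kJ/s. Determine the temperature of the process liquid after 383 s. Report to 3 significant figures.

44.9 °C

Lumped-capacitance energy balance: M c_p dT/dt = UA(T_amb − T) + Q̇.
dT/dt = (T_ss − T)/τ with T_ss = T_amb + Q̇/UA = 13.8 + 231/11.7 = 33.544 °C, τ = M c_p/UA = 641·3.86/11.7 = 211.48 s.
Solution: T(t) = T_ss + (T₀ − T_ss) e^(−t/τ).
T(383) = 33.544 + (69.456)·0.16348 = 44.898 °C.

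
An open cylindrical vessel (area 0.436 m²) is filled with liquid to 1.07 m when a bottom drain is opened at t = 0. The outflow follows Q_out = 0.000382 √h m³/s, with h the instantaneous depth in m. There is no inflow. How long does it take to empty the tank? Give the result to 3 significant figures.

Volume balance on the tank: A dh/dt = −0.000382 √h.
Separate and integrate: 2(√h − √h₀) = −(0.000382/A) t.
Tank is empty when √h = 0: t_empty = 2A√h₀/0.000382.
t_empty = 2·0.436·√1.07/0.000382 = 0.87200·1.0344/0.000382 = 2361.3 s.

2360 s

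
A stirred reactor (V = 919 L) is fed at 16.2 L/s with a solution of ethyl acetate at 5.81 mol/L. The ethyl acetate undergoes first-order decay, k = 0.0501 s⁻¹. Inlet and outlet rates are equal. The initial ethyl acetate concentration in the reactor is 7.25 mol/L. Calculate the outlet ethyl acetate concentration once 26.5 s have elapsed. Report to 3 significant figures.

V dC/dt = Q(C_in − C) − k V C.
This is linear with rate a = Q/V + k = 0.067728 s⁻¹.
C_ss = Q C_in/(Q + kV) = 1.5122 mol/L; C(t) = C_ss + (C₀ − C_ss) e^(−a t).
C(26.5) = 1.5122 + (5.7378)·e^(−0.067728·26.5) = 1.5122 + (5.7378)·0.16616 = 2.4656 mol/L.

2.47 mol/L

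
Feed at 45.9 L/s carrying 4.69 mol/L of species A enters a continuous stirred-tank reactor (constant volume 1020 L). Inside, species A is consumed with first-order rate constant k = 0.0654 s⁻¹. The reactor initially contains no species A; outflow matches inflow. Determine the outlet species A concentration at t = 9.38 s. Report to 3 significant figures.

V dC/dt = Q(C_in − C) − k V C.
dC/dt = (Q/V) C_in − (Q/V + k) C; effective rate a = Q/V + k = 0.045000 + 0.0654 = 0.11040 s⁻¹.
C_ss = Q C_in/(Q + kV) = 1.9117 mol/L; C(t) = C_ss + (C₀ − C_ss) e^(−a t).
C(9.38) = 1.9117 + (-1.9117)·e^(−0.11040·9.38) = 1.9117 + (-1.9117)·0.35503 = 1.2330 mol/L.

1.23 mol/L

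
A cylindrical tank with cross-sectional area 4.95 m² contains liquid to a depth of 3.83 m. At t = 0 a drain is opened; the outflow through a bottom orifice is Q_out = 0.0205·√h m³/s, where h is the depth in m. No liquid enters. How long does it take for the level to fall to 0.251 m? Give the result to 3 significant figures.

With no inflow, A dh/dt = −0.0205 √h.
∫ h^(−1/2) dh = −(0.0205/A) ∫ dt, giving 2√h = 2√h₀ − (0.0205/A) t.
t = 2A(√h₀ − √h)/0.0205 = 2·4.95·(√3.83 − √0.251)/0.0205
  = 9.9000 × (1.9570 − 0.50100) / 0.0205 = 703.16 s.

703 s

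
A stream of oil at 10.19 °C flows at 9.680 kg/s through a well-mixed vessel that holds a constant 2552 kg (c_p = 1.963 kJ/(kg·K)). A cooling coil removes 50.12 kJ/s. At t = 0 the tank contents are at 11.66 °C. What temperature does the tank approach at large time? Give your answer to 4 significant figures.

7.552 °C

M c_p dT/dt = ṁ c_p (T_in − T) − Q̇.
At steady state dT/dt = 0 ⇒ T_ss = T_in − Q̇/(ṁ c_p) = 10.19 − 50.12/(9.680·1.963) = 7.55236 °C.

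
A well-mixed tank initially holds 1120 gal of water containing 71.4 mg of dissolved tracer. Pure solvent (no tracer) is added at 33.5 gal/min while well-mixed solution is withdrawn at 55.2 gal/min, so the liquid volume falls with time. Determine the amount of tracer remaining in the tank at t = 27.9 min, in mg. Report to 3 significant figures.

Let m(t) be the amount of tracer. Volume: V(t) = V₀ + (Q_in − Q_out) t = 1120 − 21.700 t; V(27.9) = 514.57 gal.
No tracer enters, so dm/dt = −Q_out · (m/V).
Separate: dm/m = −Q_out dt/V(t) ⇒ ln(m/m₀) = −(Q_out/(Q_in−Q_out)) ln(V/V₀).
m = m₀ (V₀/V)^(Q_out/(Q_in−Q_out)) = 71.4 × (1120/514.57)^(-2.5438) = 9.8736 mg.

9.87 mg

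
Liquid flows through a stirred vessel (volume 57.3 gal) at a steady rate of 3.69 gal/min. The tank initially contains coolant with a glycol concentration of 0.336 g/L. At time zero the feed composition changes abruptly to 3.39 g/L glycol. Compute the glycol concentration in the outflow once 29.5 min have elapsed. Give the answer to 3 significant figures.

Unsteady species balance (constant V, well mixed): V dC/dt = Q(C_in − C).
Rewrite as dC/dt + C/τ = C_in/τ, τ = V/Q = 15.528 min.
Solution: C(t) = C_in + (C₀ − C_in) e^(−t/τ).
C(29.5) = 3.39 + (0.336 − 3.39)·e^(−29.5/15.528) = 3.39 + (-3.0540)·0.14961 = 2.9331 g/L.

2.93 g/L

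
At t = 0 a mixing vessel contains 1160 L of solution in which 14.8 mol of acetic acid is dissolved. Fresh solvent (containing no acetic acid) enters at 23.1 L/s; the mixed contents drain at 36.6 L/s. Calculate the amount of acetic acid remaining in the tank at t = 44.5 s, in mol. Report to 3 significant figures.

2.05 mol

Let m(t) be the amount of acetic acid. Volume: V(t) = V₀ + (Q_in − Q_out) t = 1160 − 13.500 t; V(44.5) = 559.25 L.
Species balance (pure solvent in): dm/dt = −Q_out · m/V(t).
dm/m = −Q_out dt/(V₀ − 13.500 t); integrating gives ln(m/m₀) = −(Q_out/(Q_in−Q_out)) ln(V/V₀).
m = m₀ (V₀/V)^(Q_out/(Q_in−Q_out)) = 14.8 × (1160/559.25)^(-2.7111) = 2.0476 mol.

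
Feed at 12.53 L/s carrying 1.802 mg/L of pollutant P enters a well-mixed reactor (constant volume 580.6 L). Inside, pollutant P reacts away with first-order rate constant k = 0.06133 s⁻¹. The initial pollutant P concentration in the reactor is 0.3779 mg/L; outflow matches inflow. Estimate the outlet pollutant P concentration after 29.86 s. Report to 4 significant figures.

Accumulation = in − out − consumed: V dC/dt = Q C_in − Q C − k V C.
This is linear with rate a = Q/V + k = 0.0829111 s⁻¹.
C_ss = Q C_in/(Q + kV) = 0.469047 mg/L; C(t) = C_ss + (C₀ − C_ss) e^(−a t).
C(29.86) = 0.469047 + (-0.0911466)·e^(−0.0829111·29.86) = 0.469047 + (-0.0911466)·0.0841019 = 0.461381 mg/L.

0.4614 mg/L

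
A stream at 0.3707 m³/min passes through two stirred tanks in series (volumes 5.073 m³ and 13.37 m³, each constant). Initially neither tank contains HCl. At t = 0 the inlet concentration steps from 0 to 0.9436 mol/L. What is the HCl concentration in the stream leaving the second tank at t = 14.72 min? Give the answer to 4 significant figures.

Time constants: τᵢ = Vᵢ/Q for each well-mixed tank.
τ₁ = 5.073/0.3707 = 13.6849 min; τ₂ = 13.37/0.3707 = 36.0669 min.
Solving the cascade with C₁(0)=C₂(0)=0 gives C₂(t) = C_in[1 − (τ₁ e^(−t/τ₁) − τ₂ e^(−t/τ₂))/(τ₁ − τ₂)].
At t = 14.72: e^(−t/τ₁) = 0.341081, e^(−t/τ₂) = 0.664892.
C₂ = 0.9436·[1 − (13.6849·0.341081 − 36.0669·0.664892)/(-22.3820)] = 0.9436·0.137121 = 0.129387 mol/L.

0.1294 mol/L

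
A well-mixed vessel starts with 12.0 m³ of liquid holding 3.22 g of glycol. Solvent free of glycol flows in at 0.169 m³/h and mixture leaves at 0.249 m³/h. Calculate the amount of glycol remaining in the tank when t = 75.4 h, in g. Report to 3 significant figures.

0.366 g

Total volume: dV/dt = Q_in − Q_out = -0.080000 m³/h, so V(t) = 12.0 − 0.080000 t and V(75.4) = 5.9680 m³.
Species balance (pure solvent in): dm/dt = −Q_out · m/V(t).
dm/m = −Q_out dt/(V₀ − 0.080000 t); integrating gives ln(m/m₀) = −(Q_out/(Q_in−Q_out)) ln(V/V₀).
m = m₀ (V₀/V)^(Q_out/(Q_in−Q_out)) = 3.22 × (12.0/5.9680)^(-3.1125) = 0.36616 g.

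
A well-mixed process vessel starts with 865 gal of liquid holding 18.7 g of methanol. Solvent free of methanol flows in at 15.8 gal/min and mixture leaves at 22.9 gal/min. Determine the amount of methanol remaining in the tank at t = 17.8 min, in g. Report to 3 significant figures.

Let m(t) be the amount of methanol. Volume: V(t) = V₀ + (Q_in − Q_out) t = 865 − 7.1000 t; V(17.8) = 738.62 gal.
No methanol enters, so dm/dt = −Q_out · (m/V).
Separate: dm/m = −Q_out dt/V(t) ⇒ ln(m/m₀) = −(Q_out/(Q_in−Q_out)) ln(V/V₀).
m = m₀ (V₀/V)^(Q_out/(Q_in−Q_out)) = 18.7 × (865/738.62)^(-3.2254) = 11.236 g.

11.2 g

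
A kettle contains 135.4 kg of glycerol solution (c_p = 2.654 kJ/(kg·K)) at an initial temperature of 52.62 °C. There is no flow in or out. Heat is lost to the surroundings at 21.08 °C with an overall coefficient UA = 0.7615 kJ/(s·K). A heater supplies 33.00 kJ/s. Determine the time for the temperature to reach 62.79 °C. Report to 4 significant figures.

First-law balance (no shaft work): M c_p dT/dt = −UA(T − T_amb) + Q̇.
τ = M c_p/UA = 471.900 s; T_ss = T_amb + Q̇/UA = 21.08 + 33.00/0.7615 = 64.4155 °C.
T(t) = T_ss + (T₀ − T_ss)e^(−t/τ); set T = 62.79:
t = −τ ln[(T − T_ss)/(T₀ − T_ss)] = −471.900 · ln(0.137808) = 935.254 s.

935.3 s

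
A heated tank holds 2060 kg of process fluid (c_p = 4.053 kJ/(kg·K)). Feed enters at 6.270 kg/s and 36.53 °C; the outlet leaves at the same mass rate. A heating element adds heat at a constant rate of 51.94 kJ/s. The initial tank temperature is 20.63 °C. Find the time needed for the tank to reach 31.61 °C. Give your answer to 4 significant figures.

311.0 s

M c_p dT/dt = ṁ c_p (T_in − T) + Q̇.
τ = M/ṁ = 328.549 s; T_ss = T_in + Q̇/(ṁ c_p) = 38.5739 °C.
T(t) = T_ss + (T₀ − T_ss) e^(−t/τ). Set T = 31.61:
e^(−t/τ) = (31.61 − 38.5739)/(20.63 − 38.5739) = 0.388093
t = −328.549 · ln(0.388093) = 310.975 s.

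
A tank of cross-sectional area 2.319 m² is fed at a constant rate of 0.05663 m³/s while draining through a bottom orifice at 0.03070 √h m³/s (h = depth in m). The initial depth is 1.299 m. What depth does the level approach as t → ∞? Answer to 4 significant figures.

Volume balance on the tank: A dh/dt = Q_in − 0.03070 √h. At steady state dh/dt = 0:
Q_in = 0.03070 √h_ss ⇒ √h_ss = 0.05663/0.03070 = 1.84463.
h_ss = 1.84463² = 3.40264 m. (Since h₀ = 1.299 m < h_ss, the level will rise toward this value.)

3.403 m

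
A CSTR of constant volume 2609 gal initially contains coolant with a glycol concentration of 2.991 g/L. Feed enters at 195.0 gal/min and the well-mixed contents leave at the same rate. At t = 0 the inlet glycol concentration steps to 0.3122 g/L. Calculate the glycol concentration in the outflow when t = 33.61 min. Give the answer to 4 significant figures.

0.5295 g/L

Mass balance on the solute (V constant): V dC/dt = Q(C_in − C).
Time constant τ = V/Q = 2609/195.0 = 13.3795 min.
This is linear first-order; C(t) = C_in + (C₀ − C_in) e^(−t/τ).
C(33.61) = 0.3122 + (2.991 − 0.3122)·e^(−33.61/13.3795) = 0.3122 + (2.67880)·0.0811015 = 0.529455 g/L.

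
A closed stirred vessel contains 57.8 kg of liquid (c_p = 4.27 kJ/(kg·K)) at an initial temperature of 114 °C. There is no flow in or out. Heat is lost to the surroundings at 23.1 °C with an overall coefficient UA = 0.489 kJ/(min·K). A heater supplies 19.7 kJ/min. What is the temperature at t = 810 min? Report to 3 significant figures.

73.6 °C

M c_p dT/dt = −UA(T − T_amb) + Q̇.
dT/dt = (T_ss − T)/τ with T_ss = T_amb + Q̇/UA = 23.1 + 19.7/0.489 = 63.386 °C, τ = M c_p/UA = 57.8·4.27/0.489 = 504.72 min.
T approaches T_ss exponentially: T(t) = T_ss + (T₀ − T_ss) e^(−t/τ).
T(810) = 63.386 + (50.614)·0.20092 = 73.555 °C.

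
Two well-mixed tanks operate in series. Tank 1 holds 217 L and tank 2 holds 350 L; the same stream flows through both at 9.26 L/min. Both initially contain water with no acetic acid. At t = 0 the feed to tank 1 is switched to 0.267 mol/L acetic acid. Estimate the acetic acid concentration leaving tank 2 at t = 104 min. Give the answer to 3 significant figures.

0.227 mol/L

Each tank obeys Vᵢ dCᵢ/dt = Q(Cᵢ₋₁ − Cᵢ), so τᵢ = Vᵢ/Q.
τ₁ = 217/9.26 = 23.434 min; τ₂ = 350/9.26 = 37.797 min.
Tank 1: C₁ = C_in(1 − e^(−t/τ₁)). Tank 2 (τ₁ ≠ τ₂): C₂ = C_in[1 − (τ₁ e^(−t/τ₁) − τ₂ e^(−t/τ₂))/(τ₁ − τ₂)].
At t = 104: e^(−t/τ₁) = 0.011820, e^(−t/τ₂) = 0.063829.
C₂ = 0.267·[1 − (23.434·0.011820 − 37.797·0.063829)/(-14.363)] = 0.267·0.85131 = 0.22730 mol/L.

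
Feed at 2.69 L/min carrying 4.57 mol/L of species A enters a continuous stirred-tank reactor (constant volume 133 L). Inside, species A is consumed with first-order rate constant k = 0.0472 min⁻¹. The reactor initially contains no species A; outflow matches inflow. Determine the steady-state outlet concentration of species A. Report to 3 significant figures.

1.37 mol/L

Accumulation = in − out − consumed: V dC/dt = Q C_in − Q C − k V C.
At steady state: 0 = Q C_in − (Q + kV) C_ss, so C_ss = Q C_in/(Q + kV).
C_ss = 2.69·4.57/(2.69 + 0.0472·133) = 12.293/8.9676 = 1.3709 mol/L.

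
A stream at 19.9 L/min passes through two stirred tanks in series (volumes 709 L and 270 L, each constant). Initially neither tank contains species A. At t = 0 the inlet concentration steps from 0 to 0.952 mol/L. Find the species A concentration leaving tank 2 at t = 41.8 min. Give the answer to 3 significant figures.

0.503 mol/L

Time constants: τᵢ = Vᵢ/Q for each well-mixed tank.
τ₁ = 709/19.9 = 35.628 min; τ₂ = 270/19.9 = 13.568 min.
Tank 1: C₁ = C_in(1 − e^(−t/τ₁)). Tank 2 (τ₁ ≠ τ₂): C₂ = C_in[1 − (τ₁ e^(−t/τ₁) − τ₂ e^(−t/τ₂))/(τ₁ − τ₂)].
At t = 41.8: e^(−t/τ₁) = 0.30937, e^(−t/τ₂) = 0.045922.
C₂ = 0.952·[1 − (35.628·0.30937 − 13.568·0.045922)/(22.060)] = 0.952·0.52861 = 0.50323 mol/L.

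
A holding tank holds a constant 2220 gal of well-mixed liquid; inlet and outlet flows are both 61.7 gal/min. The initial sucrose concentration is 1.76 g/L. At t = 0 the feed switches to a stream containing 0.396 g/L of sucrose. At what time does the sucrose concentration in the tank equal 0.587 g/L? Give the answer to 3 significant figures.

Accumulation = in − out for the solute gives V dC/dt = Q(C_in − C), so τ = V/Q = 35.981 min.
C(t) = C_in + (C₀ − C_in) e^(−t/τ). Set C = 0.587 and solve for t:
e^(−t/τ) = (C − C_in)/(C₀ − C_in) = (0.587 − 0.396)/(1.76 − 0.396) = 0.14003
t = −τ ln(…) = 35.981 × 1.9659 = 70.734 min.

70.7 min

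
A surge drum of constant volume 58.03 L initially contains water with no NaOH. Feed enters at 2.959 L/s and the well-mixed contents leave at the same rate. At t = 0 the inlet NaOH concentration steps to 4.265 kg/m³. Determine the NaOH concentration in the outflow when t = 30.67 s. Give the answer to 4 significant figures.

3.372 kg/m³

Unsteady species balance (constant V, well mixed): V dC/dt = Q(C_in − C).
So dC/dt = (C_in − C)/τ with τ = V/Q = 58.03/2.959 = 19.6114 s.
This is linear first-order; C(t) = C_in + (C₀ − C_in) e^(−t/τ).
C(30.67) = 4.265 + (0 − 4.265)·e^(−30.67/19.6114) = 4.265 + (-4.26500)·0.209320 = 3.37225 kg/m³.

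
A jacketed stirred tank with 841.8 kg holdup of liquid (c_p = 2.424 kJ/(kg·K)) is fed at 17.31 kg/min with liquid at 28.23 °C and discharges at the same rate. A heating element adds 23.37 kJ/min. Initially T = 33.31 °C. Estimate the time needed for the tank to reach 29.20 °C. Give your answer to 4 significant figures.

116.4 min

Unsteady energy balance on the tank contents: M c_p dT/dt = ṁ c_p (T_in − T) + 23.37.
τ = M/ṁ = 48.6308 min; T_ss = T_in + Q̇/(ṁ c_p) = 28.7870 °C.
T(t) = T_ss + (T₀ − T_ss) e^(−t/τ). Set T = 29.20:
e^(−t/τ) = (29.20 − 28.7870)/(33.31 − 28.7870) = 0.0913178
t = −48.6308 · ln(0.0913178) = 116.394 min.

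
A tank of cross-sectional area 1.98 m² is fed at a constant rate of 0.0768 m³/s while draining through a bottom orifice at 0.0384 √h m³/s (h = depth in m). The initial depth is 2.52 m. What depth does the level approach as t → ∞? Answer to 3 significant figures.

4.00 m

Unsteady balance on liquid volume: A dh/dt = Q_in − 0.0384 √h. At steady state dh/dt = 0:
Q_in = 0.0384 √h_ss ⇒ √h_ss = 0.0768/0.0384 = 2.0000.
h_ss = 2.0000² = 4.0000 m. (Since h₀ = 2.52 m < h_ss, the level will rise toward this value.)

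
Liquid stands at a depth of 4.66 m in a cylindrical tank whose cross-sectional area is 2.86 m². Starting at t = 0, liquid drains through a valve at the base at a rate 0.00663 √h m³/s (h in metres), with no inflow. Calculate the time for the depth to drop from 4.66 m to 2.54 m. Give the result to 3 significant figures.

487 s

Volume balance on the tank: A dh/dt = −0.00663 √h.
Separate and integrate: 2(√h − √h₀) = −(0.00663/A) t.
t = 2A(√h₀ − √h)/0.00663 = 2·2.86·(√4.66 − √2.54)/0.00663
  = 5.7200 × (2.1587 − 1.5937) / 0.00663 = 487.42 s.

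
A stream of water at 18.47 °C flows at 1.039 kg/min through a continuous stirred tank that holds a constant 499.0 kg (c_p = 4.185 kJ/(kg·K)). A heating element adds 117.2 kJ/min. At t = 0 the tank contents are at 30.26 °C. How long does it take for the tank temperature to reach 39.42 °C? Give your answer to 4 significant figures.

445.0 min

Energy balance: M c_p dT/dt = ṁ c_p (T_in − T) + 117.2.
τ = M/ṁ = 480.269 min; T_ss = T_in + Q̇/(ṁ c_p) = 45.4236 °C.
T(t) = T_ss + (T₀ − T_ss) e^(−t/τ). Set T = 39.42:
e^(−t/τ) = (39.42 − 45.4236)/(30.26 − 45.4236) = 0.395921
t = −480.269 · ln(0.395921) = 444.989 min.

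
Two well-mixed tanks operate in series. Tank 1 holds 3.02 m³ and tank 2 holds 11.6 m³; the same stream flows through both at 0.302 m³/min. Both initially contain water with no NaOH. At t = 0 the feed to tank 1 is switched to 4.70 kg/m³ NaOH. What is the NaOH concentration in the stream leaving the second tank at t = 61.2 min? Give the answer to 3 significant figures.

3.41 kg/m³

Species balance on tank i: dCᵢ/dt = (Cᵢ₋₁ − Cᵢ)/τᵢ with τᵢ = Vᵢ/Q.
τ₁ = 3.02/0.302 = 10.000 min; τ₂ = 11.6/0.302 = 38.411 min.
Tank 1: C₁ = C_in(1 − e^(−t/τ₁)). Tank 2 (τ₁ ≠ τ₂): C₂ = C_in[1 − (τ₁ e^(−t/τ₁) − τ₂ e^(−t/τ₂))/(τ₁ − τ₂)].
At t = 61.2: e^(−t/τ₁) = 0.0021985, e^(−t/τ₂) = 0.20325.
C₂ = 4.70·[1 − (10.000·0.0021985 − 38.411·0.20325)/(-28.411)] = 4.70·0.72598 = 3.4121 kg/m³.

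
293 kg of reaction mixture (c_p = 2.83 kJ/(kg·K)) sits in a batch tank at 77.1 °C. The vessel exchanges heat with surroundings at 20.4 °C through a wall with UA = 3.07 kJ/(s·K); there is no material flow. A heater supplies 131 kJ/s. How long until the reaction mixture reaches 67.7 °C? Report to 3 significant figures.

M c_p dT/dt = −UA(T − T_amb) + Q̇.
τ = M c_p/UA = 270.09 s; T_ss = T_amb + Q̇/UA = 20.4 + 131/3.07 = 63.071 °C.
T(t) = T_ss + (T₀ − T_ss)e^(−t/τ); set T = 67.7:
t = −τ ln[(T − T_ss)/(T₀ − T_ss)] = −270.09 · ln(0.32996) = 299.48 s.

299 s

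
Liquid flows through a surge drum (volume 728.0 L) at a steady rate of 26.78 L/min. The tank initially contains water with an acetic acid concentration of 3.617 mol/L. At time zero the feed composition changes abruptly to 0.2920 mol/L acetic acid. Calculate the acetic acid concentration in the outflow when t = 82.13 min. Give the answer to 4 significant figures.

0.4541 mol/L

Accumulation = in − out for the solute gives V dC/dt = Q(C_in − C).
Rewrite as dC/dt + C/τ = C_in/τ, τ = V/Q = 27.1845 min.
Solution: C(t) = C_in + (C₀ − C_in) e^(−t/τ).
C(82.13) = 0.2920 + (3.617 − 0.2920)·e^(−82.13/27.1845) = 0.2920 + (3.32500)·0.0487422 = 0.454068 mol/L.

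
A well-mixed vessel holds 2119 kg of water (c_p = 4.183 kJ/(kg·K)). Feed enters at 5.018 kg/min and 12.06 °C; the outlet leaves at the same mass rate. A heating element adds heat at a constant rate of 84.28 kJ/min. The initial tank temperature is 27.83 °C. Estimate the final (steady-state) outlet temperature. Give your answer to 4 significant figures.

M c_p dT/dt = ṁ c_p (T_in − T) + Q̇.
At steady state dT/dt = 0 ⇒ T_ss = T_in + Q̇/(ṁ c_p) = 12.06 + 84.28/(5.018·4.183) = 16.0752 °C.

16.08 °C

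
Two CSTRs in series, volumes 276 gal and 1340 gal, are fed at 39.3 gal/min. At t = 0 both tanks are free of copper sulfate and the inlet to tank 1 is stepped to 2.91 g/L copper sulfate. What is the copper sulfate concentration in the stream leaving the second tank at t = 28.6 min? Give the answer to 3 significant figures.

1.34 g/L

Each tank obeys Vᵢ dCᵢ/dt = Q(Cᵢ₋₁ − Cᵢ), so τᵢ = Vᵢ/Q.
τ₁ = 276/39.3 = 7.0229 min; τ₂ = 1340/39.3 = 34.097 min.
Tank 1: C₁ = C_in(1 − e^(−t/τ₁)). Tank 2 (τ₁ ≠ τ₂): C₂ = C_in[1 − (τ₁ e^(−t/τ₁) − τ₂ e^(−t/τ₂))/(τ₁ − τ₂)].
At t = 28.6: e^(−t/τ₁) = 0.017037, e^(−t/τ₂) = 0.43223.
C₂ = 2.91·[1 − (7.0229·0.017037 − 34.097·0.43223)/(-27.074)] = 2.91·0.46007 = 1.3388 g/L.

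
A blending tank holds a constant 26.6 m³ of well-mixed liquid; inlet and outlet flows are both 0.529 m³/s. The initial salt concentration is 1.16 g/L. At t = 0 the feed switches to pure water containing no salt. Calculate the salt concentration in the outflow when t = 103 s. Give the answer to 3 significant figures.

Mass balance on the solute (V constant): V dC/dt = Q(C_in − C).
So dC/dt = (C_in − C)/τ with τ = V/Q = 26.6/0.529 = 50.284 s.
Integrating: C(t) = C_in + (C₀ − C_in) e^(−t/τ).
C(103) = 0 + (1.16 − 0)·e^(−103/50.284) = 0 + (1.1600)·0.12894 = 0.14957 g/L.

0.150 g/L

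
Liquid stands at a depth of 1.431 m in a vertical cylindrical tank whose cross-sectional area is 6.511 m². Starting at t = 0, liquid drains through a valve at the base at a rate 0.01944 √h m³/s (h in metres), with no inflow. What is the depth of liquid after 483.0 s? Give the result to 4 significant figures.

With no inflow, A dh/dt = −0.01944 √h.
This is separable: 2 d(√h)/dt = −0.01944/A, so √h = √h₀ − (0.01944/(2A)) t.
√h = √1.431 − 0.01944·483.0/(2·6.511) = 1.19624 − 0.721051 = 0.475194.
h = 0.475194² = 0.225809 m.

0.2258 m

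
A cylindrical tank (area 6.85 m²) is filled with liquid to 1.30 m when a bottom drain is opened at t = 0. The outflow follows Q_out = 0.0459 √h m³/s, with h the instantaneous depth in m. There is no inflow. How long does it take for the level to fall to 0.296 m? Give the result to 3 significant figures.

178 s

A dh/dt = −Q_out = −0.0459 √h.
This is separable: 2 d(√h)/dt = −0.0459/A, so √h = √h₀ − (0.0459/(2A)) t.
t = 2A(√h₀ − √h)/0.0459 = 2·6.85·(√1.30 − √0.296)/0.0459
  = 13.700 × (1.1402 − 0.54406) / 0.0459 = 177.93 s.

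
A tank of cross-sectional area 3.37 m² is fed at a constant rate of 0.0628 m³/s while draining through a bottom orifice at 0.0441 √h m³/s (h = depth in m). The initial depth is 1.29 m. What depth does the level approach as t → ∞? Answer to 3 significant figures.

A dh/dt = Q_in − 0.0441 √h. Steady state requires inflow = outflow:
Q_in = 0.0441 √h_ss ⇒ √h_ss = 0.0628/0.0441 = 1.4240.
h_ss = 1.4240² = 2.0279 m. (Since h₀ = 1.29 m < h_ss, the level will rise toward this value.)

2.03 m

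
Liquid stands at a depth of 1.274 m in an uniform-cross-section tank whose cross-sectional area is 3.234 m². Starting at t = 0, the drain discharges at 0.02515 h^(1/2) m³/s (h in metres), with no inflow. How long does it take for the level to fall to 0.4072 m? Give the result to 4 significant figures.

126.2 s

Mass balance (ρ constant): A dh/dt = −0.02515 √h.
Separate and integrate: 2(√h − √h₀) = −(0.02515/A) t.
t = 2A(√h₀ − √h)/0.02515 = 2·3.234·(√1.274 − √0.4072)/0.02515
  = 6.46800 × (1.12872 − 0.638122) / 0.02515 = 126.169 s.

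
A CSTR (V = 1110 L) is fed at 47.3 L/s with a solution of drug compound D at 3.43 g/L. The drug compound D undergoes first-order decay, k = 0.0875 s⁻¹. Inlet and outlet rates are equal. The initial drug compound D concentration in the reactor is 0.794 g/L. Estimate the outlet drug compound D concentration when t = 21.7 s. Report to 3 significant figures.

Species balance: V dC/dt = Q C_in − Q C − k V C.
This is linear with rate a = Q/V + k = 0.13011 s⁻¹.
C_ss = Q C_in/(Q + kV) = 1.1233 g/L; C(t) = C_ss + (C₀ − C_ss) e^(−a t).
C(21.7) = 1.1233 + (-0.32934)·e^(−0.13011·21.7) = 1.1233 + (-0.32934)·0.059401 = 1.1038 g/L.

1.10 g/L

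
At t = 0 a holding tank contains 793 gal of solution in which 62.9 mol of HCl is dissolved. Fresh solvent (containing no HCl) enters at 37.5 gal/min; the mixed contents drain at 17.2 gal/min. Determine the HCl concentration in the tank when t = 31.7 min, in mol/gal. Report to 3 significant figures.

0.0265 mol/gal

Let m(t) be the amount of HCl. Volume: V(t) = V₀ + (Q_in − Q_out) t = 793 + 20.300 t; V(31.7) = 1436.5 gal.
No HCl enters, so dm/dt = −Q_out · (m/V).
Separate: dm/m = −Q_out dt/V(t) ⇒ ln(m/m₀) = −(Q_out/(Q_in−Q_out)) ln(V/V₀).
m = m₀ (V₀/V)^(Q_out/(Q_in−Q_out)) = 62.9 × (793/1436.5)^(0.84729) = 38.021 mol.
C = m/V = 38.021/1436.5 = 0.026467 mol/gal.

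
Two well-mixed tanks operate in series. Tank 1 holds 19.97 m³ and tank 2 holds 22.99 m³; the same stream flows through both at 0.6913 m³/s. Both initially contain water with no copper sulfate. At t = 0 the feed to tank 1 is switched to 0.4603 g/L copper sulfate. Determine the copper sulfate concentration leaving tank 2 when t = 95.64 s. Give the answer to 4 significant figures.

Species balance on tank i: dCᵢ/dt = (Cᵢ₋₁ − Cᵢ)/τᵢ with τᵢ = Vᵢ/Q.
τ₁ = 19.97/0.6913 = 28.8876 s; τ₂ = 22.99/0.6913 = 33.2562 s.
Tank 1: C₁ = C_in(1 − e^(−t/τ₁)). Tank 2 (τ₁ ≠ τ₂): C₂ = C_in[1 − (τ₁ e^(−t/τ₁) − τ₂ e^(−t/τ₂))/(τ₁ − τ₂)].
At t = 95.64: e^(−t/τ₁) = 0.0364883, e^(−t/τ₂) = 0.0563679.
C₂ = 0.4603·[1 − (28.8876·0.0364883 − 33.2562·0.0563679)/(-4.36858)] = 0.4603·0.812177 = 0.373845 g/L.

0.3738 g/L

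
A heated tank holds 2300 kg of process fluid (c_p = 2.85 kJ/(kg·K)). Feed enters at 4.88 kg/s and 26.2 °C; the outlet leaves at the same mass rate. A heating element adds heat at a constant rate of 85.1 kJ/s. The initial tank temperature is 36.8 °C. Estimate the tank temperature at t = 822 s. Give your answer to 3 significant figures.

M c_p dT/dt = ṁ c_p (T_in − T) + Q̇.
Rearrange: dT/dt = (T_ss − T)/τ with τ = M/ṁ = 471.31 s and T_ss = T_in + Q̇/(ṁ c_p) = 32.319 °C.
Solution: T(t) = T_ss + (T₀ − T_ss) e^(−t/τ).
T(822) = 32.319 + (4.4812)·e^(−822/471.31) = 32.319 + (4.4812)·0.17481 = 33.102 °C.

33.1 °C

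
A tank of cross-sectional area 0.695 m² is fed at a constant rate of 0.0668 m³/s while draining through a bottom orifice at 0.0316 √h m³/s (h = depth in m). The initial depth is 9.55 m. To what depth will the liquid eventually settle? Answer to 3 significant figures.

A dh/dt = Q_in − 0.0316 √h. Steady state requires inflow = outflow:
Q_in = 0.0316 √h_ss ⇒ √h_ss = 0.0668/0.0316 = 2.1139.
h_ss = 2.1139² = 4.4687 m. (Since h₀ = 9.55 m > h_ss, the level will fall toward this value.)

4.47 m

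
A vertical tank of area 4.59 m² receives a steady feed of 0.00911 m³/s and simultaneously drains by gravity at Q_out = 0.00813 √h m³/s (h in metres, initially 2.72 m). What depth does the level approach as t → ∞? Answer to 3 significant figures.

Level balance: A dh/dt = 0.00911 − 0.00813 √h. Setting dh/dt = 0:
Q_in = 0.00813 √h_ss ⇒ √h_ss = 0.00911/0.00813 = 1.1205.
h_ss = 1.1205² = 1.2556 m. (Since h₀ = 2.72 m > h_ss, the level will fall toward this value.)

1.26 m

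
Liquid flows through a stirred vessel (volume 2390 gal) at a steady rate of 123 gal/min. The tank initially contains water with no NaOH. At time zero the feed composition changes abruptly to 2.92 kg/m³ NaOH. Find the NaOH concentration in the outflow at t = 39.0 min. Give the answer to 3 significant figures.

Mass balance on the solute (V constant): V dC/dt = Q(C_in − C).
Rewrite as dC/dt + C/τ = C_in/τ, τ = V/Q = 19.431 min.
Solution: C(t) = C_in + (C₀ − C_in) e^(−t/τ).
C(39.0) = 2.92 + (0 − 2.92)·e^(−39.0/19.431) = 2.92 + (-2.9200)·0.13438 = 2.5276 kg/m³.

2.53 kg/m³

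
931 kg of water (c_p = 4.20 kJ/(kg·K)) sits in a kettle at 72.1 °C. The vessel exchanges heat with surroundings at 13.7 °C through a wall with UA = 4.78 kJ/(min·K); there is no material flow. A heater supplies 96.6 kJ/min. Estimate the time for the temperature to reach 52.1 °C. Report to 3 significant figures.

M c_p dT/dt = −UA(T − T_amb) + Q̇.
τ = M c_p/UA = 818.03 min; T_ss = T_amb + Q̇/UA = 13.7 + 96.6/4.78 = 33.909 °C.
T(t) = T_ss + (T₀ − T_ss)e^(−t/τ); set T = 52.1:
t = −τ ln[(T − T_ss)/(T₀ − T_ss)] = −818.03 · ln(0.47631) = 606.72 min.

607 min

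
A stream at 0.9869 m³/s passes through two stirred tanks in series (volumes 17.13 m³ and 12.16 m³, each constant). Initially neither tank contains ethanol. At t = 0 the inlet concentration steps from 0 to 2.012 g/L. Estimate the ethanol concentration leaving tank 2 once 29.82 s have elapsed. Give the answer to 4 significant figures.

1.205 g/L

Each tank obeys Vᵢ dCᵢ/dt = Q(Cᵢ₋₁ − Cᵢ), so τᵢ = Vᵢ/Q.
τ₁ = 17.13/0.9869 = 17.3574 s; τ₂ = 12.16/0.9869 = 12.3214 s.
Tank 1: C₁ = C_in(1 − e^(−t/τ₁)). Tank 2 (τ₁ ≠ τ₂): C₂ = C_in[1 − (τ₁ e^(−t/τ₁) − τ₂ e^(−t/τ₂))/(τ₁ − τ₂)].
At t = 29.82: e^(−t/τ₁) = 0.179424, e^(−t/τ₂) = 0.0889058.
C₂ = 2.012·[1 − (17.3574·0.179424 − 12.3214·0.0889058)/(5.03597)] = 2.012·0.599105 = 1.20540 g/L.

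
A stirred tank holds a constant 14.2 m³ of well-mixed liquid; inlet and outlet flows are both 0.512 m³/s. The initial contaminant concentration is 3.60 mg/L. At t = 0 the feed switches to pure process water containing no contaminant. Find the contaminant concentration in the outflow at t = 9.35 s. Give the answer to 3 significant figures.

Accumulation = in − out for the solute gives V dC/dt = Q(C_in − C).
Rewrite as dC/dt + C/τ = C_in/τ, τ = V/Q = 27.734 s.
This is linear first-order; C(t) = C_in + (C₀ − C_in) e^(−t/τ).
C(9.35) = 0 + (3.60 − 0)·e^(−9.35/27.734) = 0 + (3.6000)·0.71382 = 2.5697 mg/L.

2.57 mg/L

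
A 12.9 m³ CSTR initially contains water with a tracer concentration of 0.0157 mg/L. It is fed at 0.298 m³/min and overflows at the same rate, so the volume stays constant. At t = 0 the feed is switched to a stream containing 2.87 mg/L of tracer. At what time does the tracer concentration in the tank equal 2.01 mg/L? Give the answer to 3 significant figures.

51.9 min

Species balance: V dC/dt = Q(C_in − C) ⇒ τ = V/Q = 43.289 min.
C(t) = C_in + (C₀ − C_in) e^(−t/τ). Set C = 2.01 and solve for t:
e^(−t/τ) = (C − C_in)/(C₀ − C_in) = (2.01 − 2.87)/(0.0157 − 2.87) = 0.30130
t = −τ ln(…) = 43.289 × 1.1996 = 51.931 min.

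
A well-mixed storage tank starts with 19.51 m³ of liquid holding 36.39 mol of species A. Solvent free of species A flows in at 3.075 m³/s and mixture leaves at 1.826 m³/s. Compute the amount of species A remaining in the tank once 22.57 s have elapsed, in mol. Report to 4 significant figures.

Let m(t) be the amount of species A. Volume: V(t) = V₀ + (Q_in − Q_out) t = 19.51 + 1.24900 t; V(22.57) = 47.6999 m³.
Species balance (pure solvent in): dm/dt = −Q_out · m/V(t).
dm/m = −Q_out dt/(V₀ + 1.24900 t); integrating gives ln(m/m₀) = −(Q_out/(Q_in−Q_out)) ln(V/V₀).
m = m₀ (V₀/V)^(Q_out/(Q_in−Q_out)) = 36.39 × (19.51/47.6999)^(1.46197) = 9.84820 mol.

9.848 mol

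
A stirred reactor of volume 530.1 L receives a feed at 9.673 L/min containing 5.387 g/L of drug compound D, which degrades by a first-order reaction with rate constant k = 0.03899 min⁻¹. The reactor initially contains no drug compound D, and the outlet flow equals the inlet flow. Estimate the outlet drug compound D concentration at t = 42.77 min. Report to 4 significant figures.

Accumulation = in − out − consumed: V dC/dt = Q C_in − Q C − k V C.
dC/dt = (Q/V) C_in − (Q/V + k) C; effective rate a = Q/V + k = 0.0182475 + 0.03899 = 0.0572375 min⁻¹.
C_ss = Q C_in/(Q + kV) = 1.71739 g/L; C(t) = C_ss + (C₀ − C_ss) e^(−a t).
C(42.77) = 1.71739 + (-1.71739)·e^(−0.0572375·42.77) = 1.71739 + (-1.71739)·0.0864622 = 1.56890 g/L.

1.569 g/L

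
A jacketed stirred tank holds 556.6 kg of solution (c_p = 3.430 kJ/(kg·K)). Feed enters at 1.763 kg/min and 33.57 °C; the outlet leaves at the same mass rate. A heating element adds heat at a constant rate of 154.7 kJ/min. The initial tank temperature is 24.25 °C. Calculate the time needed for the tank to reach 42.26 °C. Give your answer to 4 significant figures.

Energy balance: M c_p dT/dt = ṁ c_p (T_in − T) + 154.7.
τ = M/ṁ = 315.712 min; T_ss = T_in + Q̇/(ṁ c_p) = 59.1526 °C.
T(t) = T_ss + (T₀ − T_ss) e^(−t/τ). Set T = 42.26:
e^(−t/τ) = (42.26 − 59.1526)/(24.25 − 59.1526) = 0.483992
t = −315.712 · ln(0.483992) = 229.108 min.

229.1 min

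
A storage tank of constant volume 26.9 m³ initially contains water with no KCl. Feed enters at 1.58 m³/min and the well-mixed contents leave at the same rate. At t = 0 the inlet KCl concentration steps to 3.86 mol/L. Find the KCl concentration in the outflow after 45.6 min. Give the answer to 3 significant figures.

Transient balance on the dissolved component: V dC/dt = Q(C_in − C).
Rewrite as dC/dt + C/τ = C_in/τ, τ = V/Q = 17.025 min.
Solution: C(t) = C_in + (C₀ − C_in) e^(−t/τ).
C(45.6) = 3.86 + (0 − 3.86)·e^(−45.6/17.025) = 3.86 + (-3.8600)·0.068675 = 3.5949 mol/L.

3.59 mol/L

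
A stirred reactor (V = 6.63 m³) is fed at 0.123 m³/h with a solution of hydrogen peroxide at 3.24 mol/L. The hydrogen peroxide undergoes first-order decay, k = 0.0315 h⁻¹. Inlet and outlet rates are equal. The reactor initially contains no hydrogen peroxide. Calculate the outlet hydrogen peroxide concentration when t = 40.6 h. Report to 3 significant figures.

1.04 mol/L

Species balance: V dC/dt = Q C_in − Q C − k V C.
This is linear with rate a = Q/V + k = 0.050052 h⁻¹.
C_ss = Q C_in/(Q + kV) = 1.2009 mol/L; C(t) = C_ss + (C₀ − C_ss) e^(−a t).
C(40.6) = 1.2009 + (-1.2009)·e^(−0.050052·40.6) = 1.2009 + (-1.2009)·0.13106 = 1.0435 mol/L.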